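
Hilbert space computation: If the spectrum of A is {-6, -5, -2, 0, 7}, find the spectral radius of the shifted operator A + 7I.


Spectrum of A + 7I = {1, 2, 5, 7, 14}
Spectral radius = max |lambda| over the shifted spectrum
= max(1, 2, 5, 7, 14) = 14

14


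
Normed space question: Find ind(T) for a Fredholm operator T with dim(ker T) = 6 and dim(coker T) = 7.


The Fredholm index is defined as ind(T) = dim(ker T) - dim(coker T)
= 6 - 7
= -1

-1


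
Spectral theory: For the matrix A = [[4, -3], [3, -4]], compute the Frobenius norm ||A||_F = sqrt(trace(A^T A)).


||A||_F^2 = sum a_ij^2
= 4^2 + (-3)^2 + 3^2 + (-4)^2
= 16 + 9 + 9 + 16 = 50
||A||_F = sqrt(50) = 7.0711

7.0711


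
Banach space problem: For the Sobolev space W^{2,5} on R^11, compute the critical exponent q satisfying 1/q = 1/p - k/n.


Using the Sobolev embedding formula: 1/q = 1/p - k/n
1/q = 1/5 - 2/11 = 1/55
q = 1/(1/55) = 55

55.0000


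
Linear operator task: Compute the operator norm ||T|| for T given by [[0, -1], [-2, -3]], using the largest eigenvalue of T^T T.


A^T A = [[4, 6], [6, 10]]
trace(A^T A) = 14, det(A^T A) = 4
discriminant = 14^2 - 4*4 = 180
Largest eigenvalue of A^T A = (trace + sqrt(disc))/2 = 13.7082
||T|| = sqrt(13.7082) = 3.7025

3.7025


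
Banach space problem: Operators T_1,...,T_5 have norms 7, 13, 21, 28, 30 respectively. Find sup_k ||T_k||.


By the Uniform Boundedness Principle, the supremum of norms is finite.
sup_k ||T_k|| = max(7, 13, 21, 28, 30) = 30

30


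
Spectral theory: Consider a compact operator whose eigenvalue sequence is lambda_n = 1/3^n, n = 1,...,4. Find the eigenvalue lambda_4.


The eigenvalue formula gives lambda_4 = 1/3^4
= 1/81
= 0.0123

0.0123


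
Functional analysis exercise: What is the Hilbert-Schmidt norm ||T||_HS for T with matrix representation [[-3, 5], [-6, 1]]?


The Hilbert-Schmidt norm is sqrt(sum of squares of all entries).
Sum of squares = (-3)^2 + 5^2 + (-6)^2 + 1^2
= 9 + 25 + 36 + 1 = 71
||T||_HS = sqrt(71) = 8.4261

8.4261


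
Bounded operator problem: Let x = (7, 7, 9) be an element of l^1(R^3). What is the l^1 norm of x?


The l^1 norm equals the sum of absolute values of all components.
||x||_1 = 7 + 7 + 9
= 23

23.0000


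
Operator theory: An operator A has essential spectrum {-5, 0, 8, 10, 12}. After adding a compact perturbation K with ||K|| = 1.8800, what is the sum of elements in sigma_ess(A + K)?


By Weyl's theorem, the essential spectrum is invariant under compact perturbations.
sigma_ess(A + K) = sigma_ess(A) = {-5, 0, 8, 10, 12}
Sum = -5 + 0 + 8 + 10 + 12 = 25

25


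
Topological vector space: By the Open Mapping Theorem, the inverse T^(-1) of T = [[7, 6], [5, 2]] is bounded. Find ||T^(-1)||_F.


det(T) = 7*2 - 6*5 = -16
T^(-1) = (1/-16) * [[2, -6], [-5, 7]] = [[-0.1250, 0.3750], [0.3125, -0.4375]]
||T^(-1)||_F^2 = (-0.1250)^2 + 0.3750^2 + 0.3125^2 + (-0.4375)^2 = 0.4453
||T^(-1)||_F = sqrt(0.4453) = 0.6673

0.6673


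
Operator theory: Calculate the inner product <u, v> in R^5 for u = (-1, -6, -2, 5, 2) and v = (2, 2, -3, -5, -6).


Computing the standard inner product <u, v> = sum u_i * v_i
= -1*2 + -6*2 + -2*-3 + 5*-5 + 2*-6
= -2 + -12 + 6 + -25 + -12
= -45

-45


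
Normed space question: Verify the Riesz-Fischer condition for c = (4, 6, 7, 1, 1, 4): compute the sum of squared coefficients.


sum |c_n|^2 = 4^2 + 6^2 + 7^2 + 1^2 + 1^2 + 4^2
= 16 + 36 + 49 + 1 + 1 + 16
= 119

119


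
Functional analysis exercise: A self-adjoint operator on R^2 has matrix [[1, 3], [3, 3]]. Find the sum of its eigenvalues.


For a self-adjoint (symmetric) matrix, the eigenvalues are real.
The sum of eigenvalues equals the trace of the matrix.
trace = 1 + 3 = 4

4


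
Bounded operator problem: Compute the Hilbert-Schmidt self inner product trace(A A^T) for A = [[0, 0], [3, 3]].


trace(A * A^T) = sum of squares of all entries
= 0^2 + 0^2 + 3^2 + 3^2
= 0 + 0 + 9 + 9
= 18

18


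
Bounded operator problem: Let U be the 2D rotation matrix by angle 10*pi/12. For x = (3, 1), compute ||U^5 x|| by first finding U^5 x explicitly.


U is a rotation by theta = 10*pi/12
U^5 = rotation by 5*theta = 50*pi/12 = 2*pi/12 (mod 2*pi)
cos(2*pi/12) = 0.8660, sin(2*pi/12) = 0.5000
U^5 x = (0.8660 * 3 - 0.5000 * 1, 0.5000 * 3 + 0.8660 * 1)
= (2.0981, 2.3660)
||U^5 x|| = sqrt(2.0981^2 + 2.3660^2) = sqrt(10.0000) = 3.1623

3.1623


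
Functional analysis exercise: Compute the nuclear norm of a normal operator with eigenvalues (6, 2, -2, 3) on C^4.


For a normal operator, singular values equal |eigenvalues|.
Trace norm = sum |lambda_i| = 6 + 2 + 2 + 3
= 13

13


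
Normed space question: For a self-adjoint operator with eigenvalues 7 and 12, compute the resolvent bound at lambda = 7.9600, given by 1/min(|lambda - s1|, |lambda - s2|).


dist(7.9600, {7, 12}) = min(|7.9600 - 7|, |7.9600 - 12|)
= min(0.9600, 4.0400) = 0.9600
Resolvent bound = 1/0.9600 = 1.0417

1.0417


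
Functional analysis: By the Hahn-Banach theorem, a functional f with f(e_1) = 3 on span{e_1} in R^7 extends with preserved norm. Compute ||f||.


The norm of f is given by ||f|| = sup_{||x||=1} |f(x)|.
On span{e_1}, ||e_1|| = 1, so ||f|| = |f(e_1)| / ||e_1||
= |3| / 1 = 3.0000

3.0000


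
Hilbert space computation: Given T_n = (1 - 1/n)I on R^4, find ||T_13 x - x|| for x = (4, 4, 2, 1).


T_13 x - x = (1 - 1/13)x - x = -x/13
||x|| = sqrt(37) = 6.0828
||T_13 x - x|| = ||x||/13 = 6.0828/13 = 0.4679

0.4679


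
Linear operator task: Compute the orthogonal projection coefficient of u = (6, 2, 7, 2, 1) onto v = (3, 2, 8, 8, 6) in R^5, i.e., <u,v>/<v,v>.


Computing <u,v> = 6*3 + 2*2 + 7*8 + 2*8 + 1*6 = 100
Computing <v,v> = 3^2 + 2^2 + 8^2 + 8^2 + 6^2 = 177
Projection coefficient = 100/177 = 0.5650

0.5650


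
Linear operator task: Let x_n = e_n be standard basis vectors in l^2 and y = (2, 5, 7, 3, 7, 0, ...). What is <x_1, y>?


x_1 = e_1 is the standard basis vector with 1 in position 1.
<x_1, y> = y_1 = 2
As n -> infinity, <x_n, y> -> 0, confirming weak convergence of (x_n) to 0.

2


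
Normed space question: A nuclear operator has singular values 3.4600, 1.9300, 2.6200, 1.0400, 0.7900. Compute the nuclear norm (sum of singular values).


The nuclear norm is the sum of all singular values.
||T||_1 = 3.4600 + 1.9300 + 2.6200 + 1.0400 + 0.7900
= 9.8400

9.8400


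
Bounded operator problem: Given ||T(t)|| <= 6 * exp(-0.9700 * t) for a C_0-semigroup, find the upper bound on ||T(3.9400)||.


||T(3.9400)|| <= 6 * exp(-0.9700 * 3.9400)
= 6 * exp(-3.8218)
= 6 * 0.0219
= 0.1313

0.1313


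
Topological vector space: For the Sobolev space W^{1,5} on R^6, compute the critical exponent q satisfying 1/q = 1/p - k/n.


Using the Sobolev embedding formula: 1/q = 1/p - k/n
1/q = 1/5 - 1/6 = 1/30
q = 1/(1/30) = 30

30.0000


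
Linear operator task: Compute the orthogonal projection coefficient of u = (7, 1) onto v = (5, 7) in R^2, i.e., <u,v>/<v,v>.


Computing <u,v> = 7*5 + 1*7 = 42
Computing <v,v> = 5^2 + 7^2 = 74
Projection coefficient = 42/74 = 0.5676

0.5676


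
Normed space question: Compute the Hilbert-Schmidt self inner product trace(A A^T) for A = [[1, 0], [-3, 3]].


trace(A * A^T) = sum of squares of all entries
= 1^2 + 0^2 + (-3)^2 + 3^2
= 1 + 0 + 9 + 9
= 19

19


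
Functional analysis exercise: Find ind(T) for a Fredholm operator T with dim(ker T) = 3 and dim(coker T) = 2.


The Fredholm index is defined as ind(T) = dim(ker T) - dim(coker T)
= 3 - 2
= 1

1


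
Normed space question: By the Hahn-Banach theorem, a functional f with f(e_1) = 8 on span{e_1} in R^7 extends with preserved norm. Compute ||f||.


The norm of f is given by ||f|| = sup_{||x||=1} |f(x)|.
On span{e_1}, ||e_1|| = 1, so ||f|| = |f(e_1)| / ||e_1||
= |8| / 1 = 8.0000

8.0000


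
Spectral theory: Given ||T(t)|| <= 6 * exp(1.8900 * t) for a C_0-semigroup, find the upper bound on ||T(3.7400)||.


||T(3.7400)|| <= 6 * exp(1.8900 * 3.7400)
= 6 * exp(7.0686)
= 6 * 1174.5026
= 7047.0155

7047.0155


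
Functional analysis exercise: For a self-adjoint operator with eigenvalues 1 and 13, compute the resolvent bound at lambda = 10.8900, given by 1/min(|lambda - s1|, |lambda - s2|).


dist(10.8900, {1, 13}) = min(|10.8900 - 1|, |10.8900 - 13|)
= min(9.8900, 2.1100) = 2.1100
Resolvent bound = 1/2.1100 = 0.4739

0.4739


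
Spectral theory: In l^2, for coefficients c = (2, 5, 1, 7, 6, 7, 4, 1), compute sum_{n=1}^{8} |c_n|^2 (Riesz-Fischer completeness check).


sum |c_n|^2 = 2^2 + 5^2 + 1^2 + 7^2 + 6^2 + 7^2 + 4^2 + 1^2
= 4 + 25 + 1 + 49 + 36 + 49 + 16 + 1
= 181

181


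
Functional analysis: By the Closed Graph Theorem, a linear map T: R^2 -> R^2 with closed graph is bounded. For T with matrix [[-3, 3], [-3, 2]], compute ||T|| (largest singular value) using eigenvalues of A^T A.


A^T A = [[18, -15], [-15, 13]]
trace(A^T A) = 31, det(A^T A) = 9
discriminant = 31^2 - 4*9 = 925
Largest eigenvalue of A^T A = (trace + sqrt(disc))/2 = 30.7069
||T|| = sqrt(30.7069) = 5.5414

5.5414


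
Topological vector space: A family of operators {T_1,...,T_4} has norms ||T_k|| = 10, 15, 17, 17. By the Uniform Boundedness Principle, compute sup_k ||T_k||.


By the Uniform Boundedness Principle, the supremum of norms is finite.
sup_k ||T_k|| = max(10, 15, 17, 17) = 17

17


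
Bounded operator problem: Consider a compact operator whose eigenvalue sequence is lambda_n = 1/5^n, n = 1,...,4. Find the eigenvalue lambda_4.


The eigenvalue formula gives lambda_4 = 1/5^4
= 1/625
= 0.0016

0.0016


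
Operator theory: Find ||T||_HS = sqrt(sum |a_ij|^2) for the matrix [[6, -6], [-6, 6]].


The Hilbert-Schmidt norm is sqrt(sum of squares of all entries).
Sum of squares = 6^2 + (-6)^2 + (-6)^2 + 6^2
= 36 + 36 + 36 + 36 = 144
||T||_HS = sqrt(144) = 12.0000

12.0000


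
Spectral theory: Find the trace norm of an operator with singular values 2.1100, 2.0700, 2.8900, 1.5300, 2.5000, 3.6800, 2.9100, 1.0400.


The nuclear norm is the sum of all singular values.
||T||_1 = 2.1100 + 2.0700 + 2.8900 + 1.5300 + 2.5000 + 3.6800 + 2.9100 + 1.0400
= 18.7300

18.7300


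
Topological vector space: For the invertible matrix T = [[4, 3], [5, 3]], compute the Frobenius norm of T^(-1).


det(T) = 4*3 - 3*5 = -3
T^(-1) = (1/-3) * [[3, -3], [-5, 4]] = [[-1.0000, 1.0000], [1.6667, -1.3333]]
||T^(-1)||_F^2 = (-1.0000)^2 + 1.0000^2 + 1.6667^2 + (-1.3333)^2 = 6.5556
||T^(-1)||_F = sqrt(6.5556) = 2.5604

2.5604


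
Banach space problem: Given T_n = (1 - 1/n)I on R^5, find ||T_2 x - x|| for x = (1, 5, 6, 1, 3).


T_2 x - x = (1 - 1/2)x - x = -x/2
||x|| = sqrt(72) = 8.4853
||T_2 x - x|| = ||x||/2 = 8.4853/2 = 4.2426

4.2426


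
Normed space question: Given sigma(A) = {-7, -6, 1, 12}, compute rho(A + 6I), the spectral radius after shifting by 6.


Spectrum of A + 6I = {-1, 0, 7, 18}
Spectral radius = max |lambda| over the shifted spectrum
= max(1, 0, 7, 18) = 18

18


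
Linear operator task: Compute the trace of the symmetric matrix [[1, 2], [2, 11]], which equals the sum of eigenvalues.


For a self-adjoint (symmetric) matrix, the eigenvalues are real.
The sum of eigenvalues equals the trace of the matrix.
trace = 1 + 11 = 12

12


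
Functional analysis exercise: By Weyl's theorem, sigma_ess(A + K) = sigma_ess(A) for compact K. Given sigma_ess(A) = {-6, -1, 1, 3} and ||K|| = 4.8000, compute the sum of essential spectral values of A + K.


By Weyl's theorem, the essential spectrum is invariant under compact perturbations.
sigma_ess(A + K) = sigma_ess(A) = {-6, -1, 1, 3}
Sum = -6 + -1 + 1 + 3 = -3

-3


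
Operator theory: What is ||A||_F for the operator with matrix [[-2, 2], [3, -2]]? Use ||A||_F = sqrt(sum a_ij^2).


||A||_F^2 = sum a_ij^2
= (-2)^2 + 2^2 + 3^2 + (-2)^2
= 4 + 4 + 9 + 4 = 21
||A||_F = sqrt(21) = 4.5826

4.5826


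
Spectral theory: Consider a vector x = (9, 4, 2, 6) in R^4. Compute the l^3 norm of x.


The l^3 norm = (sum |x_i|^3)^(1/3)
Sum of 3th powers = 729 + 64 + 8 + 216 = 1017
||x||_3 = (1017)^(1/3) = 10.0563

10.0563


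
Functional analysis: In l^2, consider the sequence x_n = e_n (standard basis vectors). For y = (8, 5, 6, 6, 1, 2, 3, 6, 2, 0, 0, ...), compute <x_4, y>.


x_4 = e_4 is the standard basis vector with 1 in position 4.
<x_4, y> = y_4 = 6
As n -> infinity, <x_n, y> -> 0, confirming weak convergence of (x_n) to 0.

6


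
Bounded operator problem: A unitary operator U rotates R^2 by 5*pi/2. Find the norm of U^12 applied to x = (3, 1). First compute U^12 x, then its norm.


U is a rotation by theta = 5*pi/2
U^12 = rotation by 12*theta = 60*pi/2 = 0*pi/2 (mod 2*pi)
cos(0*pi/2) = 1.0000, sin(0*pi/2) = 0.0000
U^12 x = (1.0000 * 3 - 0.0000 * 1, 0.0000 * 3 + 1.0000 * 1)
= (3.0000, 1.0000)
||U^12 x|| = sqrt(3.0000^2 + 1.0000^2) = sqrt(10.0000) = 3.1623

3.1623


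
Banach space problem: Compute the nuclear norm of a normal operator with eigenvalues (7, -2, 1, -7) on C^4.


For a normal operator, singular values equal |eigenvalues|.
Trace norm = sum |lambda_i| = 7 + 2 + 1 + 7
= 17

17


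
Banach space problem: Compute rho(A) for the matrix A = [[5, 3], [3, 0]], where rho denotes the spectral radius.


For a 2x2 matrix, eigenvalues satisfy lambda^2 - (trace)*lambda + det = 0
trace = 5 + 0 = 5
det = 5*0 - 3*3 = -9
discriminant = 5^2 - 4*(-9) = 61
spectral radius = max |eigenvalue| = 6.4051

6.4051


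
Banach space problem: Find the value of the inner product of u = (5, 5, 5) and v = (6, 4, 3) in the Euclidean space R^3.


Computing the standard inner product <u, v> = sum u_i * v_i
= 5*6 + 5*4 + 5*3
= 30 + 20 + 15
= 65

65


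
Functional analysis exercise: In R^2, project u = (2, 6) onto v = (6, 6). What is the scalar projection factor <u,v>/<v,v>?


Computing <u,v> = 2*6 + 6*6 = 48
Computing <v,v> = 6^2 + 6^2 = 72
Projection coefficient = 48/72 = 0.6667

0.6667


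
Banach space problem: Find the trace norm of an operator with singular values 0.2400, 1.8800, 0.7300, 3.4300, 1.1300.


The nuclear norm is the sum of all singular values.
||T||_1 = 0.2400 + 1.8800 + 0.7300 + 3.4300 + 1.1300
= 7.4100

7.4100


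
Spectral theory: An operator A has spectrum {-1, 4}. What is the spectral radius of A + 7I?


Spectrum of A + 7I = {6, 11}
Spectral radius = max |lambda| over the shifted spectrum
= max(6, 11) = 11

11


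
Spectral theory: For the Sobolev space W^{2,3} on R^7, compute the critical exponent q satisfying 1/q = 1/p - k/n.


Using the Sobolev embedding formula: 1/q = 1/p - k/n
1/q = 1/3 - 2/7 = 1/21
q = 1/(1/21) = 21

21.0000


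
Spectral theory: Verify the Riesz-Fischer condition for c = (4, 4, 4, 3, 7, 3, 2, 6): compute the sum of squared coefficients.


sum |c_n|^2 = 4^2 + 4^2 + 4^2 + 3^2 + 7^2 + 3^2 + 2^2 + 6^2
= 16 + 16 + 16 + 9 + 49 + 9 + 4 + 36
= 155

155


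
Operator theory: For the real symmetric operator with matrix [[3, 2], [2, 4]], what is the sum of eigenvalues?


For a self-adjoint (symmetric) matrix, the eigenvalues are real.
The sum of eigenvalues equals the trace of the matrix.
trace = 3 + 4 = 7

7


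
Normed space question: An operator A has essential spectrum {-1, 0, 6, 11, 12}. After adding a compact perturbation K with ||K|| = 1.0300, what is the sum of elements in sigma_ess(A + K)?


By Weyl's theorem, the essential spectrum is invariant under compact perturbations.
sigma_ess(A + K) = sigma_ess(A) = {-1, 0, 6, 11, 12}
Sum = -1 + 0 + 6 + 11 + 12 = 28

28


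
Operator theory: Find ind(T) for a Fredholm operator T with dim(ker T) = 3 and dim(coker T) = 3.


The Fredholm index is defined as ind(T) = dim(ker T) - dim(coker T)
= 3 - 3
= 0

0


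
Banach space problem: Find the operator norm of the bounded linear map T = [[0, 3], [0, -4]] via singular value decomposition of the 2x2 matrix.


A^T A = [[0, 0], [0, 25]]
trace(A^T A) = 25, det(A^T A) = 0
discriminant = 25^2 - 4*0 = 625
Largest eigenvalue of A^T A = (trace + sqrt(disc))/2 = 25.0000
||T|| = sqrt(25.0000) = 5.0000

5.0000


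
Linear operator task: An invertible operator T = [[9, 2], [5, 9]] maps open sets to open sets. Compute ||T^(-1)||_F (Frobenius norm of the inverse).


det(T) = 9*9 - 2*5 = 71
T^(-1) = (1/71) * [[9, -2], [-5, 9]] = [[0.1268, -0.0282], [-0.0704, 0.1268]]
||T^(-1)||_F^2 = 0.1268^2 + (-0.0282)^2 + (-0.0704)^2 + 0.1268^2 = 0.0379
||T^(-1)||_F = sqrt(0.0379) = 0.1947

0.1947


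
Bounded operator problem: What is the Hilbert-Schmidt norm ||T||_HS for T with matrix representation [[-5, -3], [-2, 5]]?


The Hilbert-Schmidt norm is sqrt(sum of squares of all entries).
Sum of squares = (-5)^2 + (-3)^2 + (-2)^2 + 5^2
= 25 + 9 + 4 + 25 = 63
||T||_HS = sqrt(63) = 7.9373

7.9373


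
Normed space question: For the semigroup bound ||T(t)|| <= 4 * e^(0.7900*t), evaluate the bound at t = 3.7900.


||T(3.7900)|| <= 4 * exp(0.7900 * 3.7900)
= 4 * exp(2.9941)
= 4 * 19.9674
= 79.8695

79.8695


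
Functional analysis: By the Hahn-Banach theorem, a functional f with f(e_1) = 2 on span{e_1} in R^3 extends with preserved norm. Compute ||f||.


The norm of f is given by ||f|| = sup_{||x||=1} |f(x)|.
On span{e_1}, ||e_1|| = 1, so ||f|| = |f(e_1)| / ||e_1||
= |2| / 1 = 2.0000

2.0000


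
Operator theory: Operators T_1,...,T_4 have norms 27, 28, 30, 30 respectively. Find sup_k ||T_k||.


By the Uniform Boundedness Principle, the supremum of norms is finite.
sup_k ||T_k|| = max(27, 28, 30, 30) = 30

30


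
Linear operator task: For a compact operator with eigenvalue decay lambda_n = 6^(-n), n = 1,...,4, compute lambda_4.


The eigenvalue formula gives lambda_4 = 1/6^4
= 1/1296
= 7.7160e-04

7.7160e-04


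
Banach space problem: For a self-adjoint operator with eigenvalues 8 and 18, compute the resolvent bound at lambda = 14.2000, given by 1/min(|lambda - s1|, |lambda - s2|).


dist(14.2000, {8, 18}) = min(|14.2000 - 8|, |14.2000 - 18|)
= min(6.2000, 3.8000) = 3.8000
Resolvent bound = 1/3.8000 = 0.2632

0.2632


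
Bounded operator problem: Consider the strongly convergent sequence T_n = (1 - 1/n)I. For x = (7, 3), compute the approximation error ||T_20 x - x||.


T_20 x - x = (1 - 1/20)x - x = -x/20
||x|| = sqrt(58) = 7.6158
||T_20 x - x|| = ||x||/20 = 7.6158/20 = 0.3808

0.3808


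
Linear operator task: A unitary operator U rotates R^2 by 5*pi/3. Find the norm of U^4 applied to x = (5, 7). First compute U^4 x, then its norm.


U is a rotation by theta = 5*pi/3
U^4 = rotation by 4*theta = 20*pi/3 = 2*pi/3 (mod 2*pi)
cos(2*pi/3) = -0.5000, sin(2*pi/3) = 0.8660
U^4 x = (-0.5000 * 5 - 0.8660 * 7, 0.8660 * 5 + -0.5000 * 7)
= (-8.5622, 0.8301)
||U^4 x|| = sqrt((-8.5622)^2 + 0.8301^2) = sqrt(74.0000) = 8.6023

8.6023


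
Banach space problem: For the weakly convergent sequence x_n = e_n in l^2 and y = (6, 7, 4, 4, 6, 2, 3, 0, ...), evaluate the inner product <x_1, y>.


x_1 = e_1 is the standard basis vector with 1 in position 1.
<x_1, y> = y_1 = 6
As n -> infinity, <x_n, y> -> 0, confirming weak convergence of (x_n) to 0.

6


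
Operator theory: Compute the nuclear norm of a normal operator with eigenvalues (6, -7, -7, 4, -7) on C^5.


For a normal operator, singular values equal |eigenvalues|.
Trace norm = sum |lambda_i| = 6 + 7 + 7 + 4 + 7
= 31

31


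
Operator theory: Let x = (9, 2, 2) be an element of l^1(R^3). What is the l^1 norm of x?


The l^1 norm equals the sum of absolute values of all components.
||x||_1 = 9 + 2 + 2
= 13

13.0000


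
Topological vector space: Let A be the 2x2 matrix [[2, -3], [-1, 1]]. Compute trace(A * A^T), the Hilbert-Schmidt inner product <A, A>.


trace(A * A^T) = sum of squares of all entries
= 2^2 + (-3)^2 + (-1)^2 + 1^2
= 4 + 9 + 1 + 1
= 15

15


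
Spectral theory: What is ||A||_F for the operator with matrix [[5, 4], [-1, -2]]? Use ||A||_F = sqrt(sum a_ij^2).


||A||_F^2 = sum a_ij^2
= 5^2 + 4^2 + (-1)^2 + (-2)^2
= 25 + 16 + 1 + 4 = 46
||A||_F = sqrt(46) = 6.7823

6.7823


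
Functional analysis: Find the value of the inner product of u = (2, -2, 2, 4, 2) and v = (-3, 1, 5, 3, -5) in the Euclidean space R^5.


Computing the standard inner product <u, v> = sum u_i * v_i
= 2*-3 + -2*1 + 2*5 + 4*3 + 2*-5
= -6 + -2 + 10 + 12 + -10
= 4

4


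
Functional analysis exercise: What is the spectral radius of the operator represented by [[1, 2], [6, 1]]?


For a 2x2 matrix, eigenvalues satisfy lambda^2 - (trace)*lambda + det = 0
trace = 1 + 1 = 2
det = 1*1 - 2*6 = -11
discriminant = 2^2 - 4*(-11) = 48
spectral radius = max |eigenvalue| = 4.4641

4.4641


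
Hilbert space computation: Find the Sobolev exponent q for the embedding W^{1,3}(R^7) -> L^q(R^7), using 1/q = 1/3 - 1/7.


Using the Sobolev embedding formula: 1/q = 1/p - k/n
1/q = 1/3 - 1/7 = 4/21
q = 1/(4/21) = 21/4 = 5.2500

5.2500


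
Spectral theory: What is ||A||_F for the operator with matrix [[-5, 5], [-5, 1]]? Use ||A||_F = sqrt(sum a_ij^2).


||A||_F^2 = sum a_ij^2
= (-5)^2 + 5^2 + (-5)^2 + 1^2
= 25 + 25 + 25 + 1 = 76
||A||_F = sqrt(76) = 8.7178

8.7178


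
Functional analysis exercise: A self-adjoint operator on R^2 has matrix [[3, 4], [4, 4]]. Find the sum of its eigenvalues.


For a self-adjoint (symmetric) matrix, the eigenvalues are real.
The sum of eigenvalues equals the trace of the matrix.
trace = 3 + 4 = 7

7


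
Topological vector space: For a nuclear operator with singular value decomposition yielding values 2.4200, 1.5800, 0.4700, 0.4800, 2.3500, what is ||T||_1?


The nuclear norm is the sum of all singular values.
||T||_1 = 2.4200 + 1.5800 + 0.4700 + 0.4800 + 2.3500
= 7.3000

7.3000


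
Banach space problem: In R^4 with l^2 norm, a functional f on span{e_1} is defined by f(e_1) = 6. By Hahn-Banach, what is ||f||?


The norm of f is given by ||f|| = sup_{||x||=1} |f(x)|.
On span{e_1}, ||e_1|| = 1, so ||f|| = |f(e_1)| / ||e_1||
= |6| / 1 = 6.0000

6.0000


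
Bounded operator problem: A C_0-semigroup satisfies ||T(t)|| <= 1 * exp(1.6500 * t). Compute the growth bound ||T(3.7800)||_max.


||T(3.7800)|| <= 1 * exp(1.6500 * 3.7800)
= 1 * exp(6.2370)
= 1 * 511.3222
= 511.3222

511.3222


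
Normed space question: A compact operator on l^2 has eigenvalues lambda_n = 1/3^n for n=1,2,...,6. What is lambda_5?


The eigenvalue formula gives lambda_5 = 1/3^5
= 1/243
= 0.0041

0.0041


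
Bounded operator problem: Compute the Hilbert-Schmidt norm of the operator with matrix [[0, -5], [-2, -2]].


The Hilbert-Schmidt norm is sqrt(sum of squares of all entries).
Sum of squares = 0^2 + (-5)^2 + (-2)^2 + (-2)^2
= 0 + 25 + 4 + 4 = 33
||T||_HS = sqrt(33) = 5.7446

5.7446


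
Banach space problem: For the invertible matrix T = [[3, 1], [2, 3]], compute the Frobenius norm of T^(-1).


det(T) = 3*3 - 1*2 = 7
T^(-1) = (1/7) * [[3, -1], [-2, 3]] = [[0.4286, -0.1429], [-0.2857, 0.4286]]
||T^(-1)||_F^2 = 0.4286^2 + (-0.1429)^2 + (-0.2857)^2 + 0.4286^2 = 0.4694
||T^(-1)||_F = sqrt(0.4694) = 0.6851

0.6851


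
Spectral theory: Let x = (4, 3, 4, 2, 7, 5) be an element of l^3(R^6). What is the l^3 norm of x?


The l^3 norm = (sum |x_i|^3)^(1/3)
Sum of 3th powers = 64 + 27 + 64 + 8 + 343 + 125 = 631
||x||_3 = (631)^(1/3) = 8.5772

8.5772


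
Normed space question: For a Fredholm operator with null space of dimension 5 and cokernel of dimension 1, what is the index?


The Fredholm index is defined as ind(T) = dim(ker T) - dim(coker T)
= 5 - 1
= 4

4


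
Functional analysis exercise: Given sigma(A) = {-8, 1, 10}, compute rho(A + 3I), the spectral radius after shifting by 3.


Spectrum of A + 3I = {-5, 4, 13}
Spectral radius = max |lambda| over the shifted spectrum
= max(5, 4, 13) = 13

13


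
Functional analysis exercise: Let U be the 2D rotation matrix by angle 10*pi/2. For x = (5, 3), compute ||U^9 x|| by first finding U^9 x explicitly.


U is a rotation by theta = 10*pi/2
U^9 = rotation by 9*theta = 90*pi/2 = 2*pi/2 (mod 2*pi)
cos(2*pi/2) = -1.0000, sin(2*pi/2) = 0.0000
U^9 x = (-1.0000 * 5 - 0.0000 * 3, 0.0000 * 5 + -1.0000 * 3)
= (-5.0000, -3.0000)
||U^9 x|| = sqrt((-5.0000)^2 + (-3.0000)^2) = sqrt(34.0000) = 5.8310

5.8310


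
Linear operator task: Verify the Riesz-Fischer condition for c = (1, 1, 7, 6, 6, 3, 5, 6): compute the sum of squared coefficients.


sum |c_n|^2 = 1^2 + 1^2 + 7^2 + 6^2 + 6^2 + 3^2 + 5^2 + 6^2
= 1 + 1 + 49 + 36 + 36 + 9 + 25 + 36
= 193

193


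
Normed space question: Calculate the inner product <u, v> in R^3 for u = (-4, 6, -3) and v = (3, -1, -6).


Computing the standard inner product <u, v> = sum u_i * v_i
= -4*3 + 6*-1 + -3*-6
= -12 + -6 + 18
= 0

0


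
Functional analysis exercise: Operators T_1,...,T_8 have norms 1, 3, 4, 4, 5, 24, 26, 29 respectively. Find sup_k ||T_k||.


By the Uniform Boundedness Principle, the supremum of norms is finite.
sup_k ||T_k|| = max(1, 3, 4, 4, 5, 24, 26, 29) = 29

29


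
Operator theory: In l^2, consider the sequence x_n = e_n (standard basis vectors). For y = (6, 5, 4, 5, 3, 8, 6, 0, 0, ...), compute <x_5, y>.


x_5 = e_5 is the standard basis vector with 1 in position 5.
<x_5, y> = y_5 = 3
As n -> infinity, <x_n, y> -> 0, confirming weak convergence of (x_n) to 0.

3


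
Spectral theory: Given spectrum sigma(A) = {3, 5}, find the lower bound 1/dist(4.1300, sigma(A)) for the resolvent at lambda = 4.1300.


dist(4.1300, {3, 5}) = min(|4.1300 - 3|, |4.1300 - 5|)
= min(1.1300, 0.8700) = 0.8700
Resolvent bound = 1/0.8700 = 1.1494

1.1494


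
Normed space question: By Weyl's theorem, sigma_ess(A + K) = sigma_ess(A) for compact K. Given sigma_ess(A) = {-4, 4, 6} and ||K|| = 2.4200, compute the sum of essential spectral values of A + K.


By Weyl's theorem, the essential spectrum is invariant under compact perturbations.
sigma_ess(A + K) = sigma_ess(A) = {-4, 4, 6}
Sum = -4 + 4 + 6 = 6

6


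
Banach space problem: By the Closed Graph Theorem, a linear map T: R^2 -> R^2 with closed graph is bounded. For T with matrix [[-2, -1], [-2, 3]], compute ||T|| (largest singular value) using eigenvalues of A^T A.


A^T A = [[8, -4], [-4, 10]]
trace(A^T A) = 18, det(A^T A) = 64
discriminant = 18^2 - 4*64 = 68
Largest eigenvalue of A^T A = (trace + sqrt(disc))/2 = 13.1231
||T|| = sqrt(13.1231) = 3.6226

3.6226


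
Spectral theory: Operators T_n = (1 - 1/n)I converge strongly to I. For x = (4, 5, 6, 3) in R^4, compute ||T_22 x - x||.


T_22 x - x = (1 - 1/22)x - x = -x/22
||x|| = sqrt(86) = 9.2736
||T_22 x - x|| = ||x||/22 = 9.2736/22 = 0.4215

0.4215


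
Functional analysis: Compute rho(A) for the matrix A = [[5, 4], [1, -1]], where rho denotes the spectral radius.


For a 2x2 matrix, eigenvalues satisfy lambda^2 - (trace)*lambda + det = 0
trace = 5 + -1 = 4
det = 5*-1 - 4*1 = -9
discriminant = 4^2 - 4*(-9) = 52
spectral radius = max |eigenvalue| = 5.6056

5.6056


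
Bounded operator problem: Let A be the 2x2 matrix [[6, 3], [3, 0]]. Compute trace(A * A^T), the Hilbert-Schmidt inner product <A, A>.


trace(A * A^T) = sum of squares of all entries
= 6^2 + 3^2 + 3^2 + 0^2
= 36 + 9 + 9 + 0
= 54

54


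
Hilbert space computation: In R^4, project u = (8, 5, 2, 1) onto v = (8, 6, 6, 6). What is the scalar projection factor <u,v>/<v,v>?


Computing <u,v> = 8*8 + 5*6 + 2*6 + 1*6 = 112
Computing <v,v> = 8^2 + 6^2 + 6^2 + 6^2 = 172
Projection coefficient = 112/172 = 0.6512

0.6512


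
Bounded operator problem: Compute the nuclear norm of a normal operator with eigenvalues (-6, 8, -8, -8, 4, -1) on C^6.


For a normal operator, singular values equal |eigenvalues|.
Trace norm = sum |lambda_i| = 6 + 8 + 8 + 8 + 4 + 1
= 35

35


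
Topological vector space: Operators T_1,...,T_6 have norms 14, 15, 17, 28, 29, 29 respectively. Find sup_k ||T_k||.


By the Uniform Boundedness Principle, the supremum of norms is finite.
sup_k ||T_k|| = max(14, 15, 17, 28, 29, 29) = 29

29


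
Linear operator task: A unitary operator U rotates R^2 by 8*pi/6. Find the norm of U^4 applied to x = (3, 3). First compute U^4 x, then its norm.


U is a rotation by theta = 8*pi/6
U^4 = rotation by 4*theta = 32*pi/6 = 8*pi/6 (mod 2*pi)
cos(8*pi/6) = -0.5000, sin(8*pi/6) = -0.8660
U^4 x = (-0.5000 * 3 - -0.8660 * 3, -0.8660 * 3 + -0.5000 * 3)
= (1.0981, -4.0981)
||U^4 x|| = sqrt(1.0981^2 + (-4.0981)^2) = sqrt(18.0000) = 4.2426

4.2426


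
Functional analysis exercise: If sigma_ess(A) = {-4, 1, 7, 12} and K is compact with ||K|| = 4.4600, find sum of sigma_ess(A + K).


By Weyl's theorem, the essential spectrum is invariant under compact perturbations.
sigma_ess(A + K) = sigma_ess(A) = {-4, 1, 7, 12}
Sum = -4 + 1 + 7 + 12 = 16

16


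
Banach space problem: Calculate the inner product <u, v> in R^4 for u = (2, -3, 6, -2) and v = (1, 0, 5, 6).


Computing the standard inner product <u, v> = sum u_i * v_i
= 2*1 + -3*0 + 6*5 + -2*6
= 2 + 0 + 30 + -12
= 20

20


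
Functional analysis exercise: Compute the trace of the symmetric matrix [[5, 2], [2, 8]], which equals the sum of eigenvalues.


For a self-adjoint (symmetric) matrix, the eigenvalues are real.
The sum of eigenvalues equals the trace of the matrix.
trace = 5 + 8 = 13

13


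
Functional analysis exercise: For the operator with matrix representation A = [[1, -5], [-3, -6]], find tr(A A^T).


trace(A * A^T) = sum of squares of all entries
= 1^2 + (-5)^2 + (-3)^2 + (-6)^2
= 1 + 25 + 9 + 36
= 71

71


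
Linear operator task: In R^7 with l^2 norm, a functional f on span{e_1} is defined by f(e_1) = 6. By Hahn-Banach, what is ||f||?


The norm of f is given by ||f|| = sup_{||x||=1} |f(x)|.
On span{e_1}, ||e_1|| = 1, so ||f|| = |f(e_1)| / ||e_1||
= |6| / 1 = 6.0000

6.0000


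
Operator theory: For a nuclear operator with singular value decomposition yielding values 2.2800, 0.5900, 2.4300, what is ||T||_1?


The nuclear norm is the sum of all singular values.
||T||_1 = 2.2800 + 0.5900 + 2.4300
= 5.3000

5.3000


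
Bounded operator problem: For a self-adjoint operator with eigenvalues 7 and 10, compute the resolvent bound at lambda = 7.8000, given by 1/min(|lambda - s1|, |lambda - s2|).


dist(7.8000, {7, 10}) = min(|7.8000 - 7|, |7.8000 - 10|)
= min(0.8000, 2.2000) = 0.8000
Resolvent bound = 1/0.8000 = 1.2500

1.2500


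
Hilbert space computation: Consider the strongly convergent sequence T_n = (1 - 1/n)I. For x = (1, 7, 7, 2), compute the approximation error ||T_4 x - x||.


T_4 x - x = (1 - 1/4)x - x = -x/4
||x|| = sqrt(103) = 10.1489
||T_4 x - x|| = ||x||/4 = 10.1489/4 = 2.5372

2.5372


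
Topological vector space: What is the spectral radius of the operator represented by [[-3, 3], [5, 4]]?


For a 2x2 matrix, eigenvalues satisfy lambda^2 - (trace)*lambda + det = 0
trace = -3 + 4 = 1
det = -3*4 - 3*5 = -27
discriminant = 1^2 - 4*(-27) = 109
spectral radius = max |eigenvalue| = 5.7202

5.7202


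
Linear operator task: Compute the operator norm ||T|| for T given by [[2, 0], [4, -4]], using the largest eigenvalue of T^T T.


A^T A = [[20, -16], [-16, 16]]
trace(A^T A) = 36, det(A^T A) = 64
discriminant = 36^2 - 4*64 = 1040
Largest eigenvalue of A^T A = (trace + sqrt(disc))/2 = 34.1245
||T|| = sqrt(34.1245) = 5.8416

5.8416


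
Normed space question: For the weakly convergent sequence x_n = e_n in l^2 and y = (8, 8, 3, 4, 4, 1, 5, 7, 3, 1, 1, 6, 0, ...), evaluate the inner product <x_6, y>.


x_6 = e_6 is the standard basis vector with 1 in position 6.
<x_6, y> = y_6 = 1
As n -> infinity, <x_n, y> -> 0, confirming weak convergence of (x_n) to 0.

1


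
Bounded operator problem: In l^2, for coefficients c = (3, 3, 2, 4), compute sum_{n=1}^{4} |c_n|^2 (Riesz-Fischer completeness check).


sum |c_n|^2 = 3^2 + 3^2 + 2^2 + 4^2
= 9 + 9 + 4 + 16
= 38

38


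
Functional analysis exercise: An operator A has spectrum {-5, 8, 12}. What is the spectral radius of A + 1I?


Spectrum of A + 1I = {-4, 9, 13}
Spectral radius = max |lambda| over the shifted spectrum
= max(4, 9, 13) = 13

13


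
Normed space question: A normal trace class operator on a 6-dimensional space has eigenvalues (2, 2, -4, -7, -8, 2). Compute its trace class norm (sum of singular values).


For a normal operator, singular values equal |eigenvalues|.
Trace norm = sum |lambda_i| = 2 + 2 + 4 + 7 + 8 + 2
= 25

25


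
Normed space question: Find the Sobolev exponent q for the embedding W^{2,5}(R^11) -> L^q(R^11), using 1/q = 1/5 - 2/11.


Using the Sobolev embedding formula: 1/q = 1/p - k/n
1/q = 1/5 - 2/11 = 1/55
q = 1/(1/55) = 55

55.0000


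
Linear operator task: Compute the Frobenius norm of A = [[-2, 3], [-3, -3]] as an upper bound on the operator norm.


||A||_F^2 = sum a_ij^2
= (-2)^2 + 3^2 + (-3)^2 + (-3)^2
= 4 + 9 + 9 + 9 = 31
||A||_F = sqrt(31) = 5.5678

5.5678


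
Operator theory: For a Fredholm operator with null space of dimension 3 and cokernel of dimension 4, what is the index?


The Fredholm index is defined as ind(T) = dim(ker T) - dim(coker T)
= 3 - 4
= -1

-1


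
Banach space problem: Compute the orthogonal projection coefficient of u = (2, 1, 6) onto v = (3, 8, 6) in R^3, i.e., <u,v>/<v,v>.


Computing <u,v> = 2*3 + 1*8 + 6*6 = 50
Computing <v,v> = 3^2 + 8^2 + 6^2 = 109
Projection coefficient = 50/109 = 0.4587

0.4587


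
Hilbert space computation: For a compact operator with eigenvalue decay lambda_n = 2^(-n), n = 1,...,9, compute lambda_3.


The eigenvalue formula gives lambda_3 = 1/2^3
= 1/8
= 0.1250

0.1250


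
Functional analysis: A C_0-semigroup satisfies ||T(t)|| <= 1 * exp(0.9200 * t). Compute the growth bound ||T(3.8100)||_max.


||T(3.8100)|| <= 1 * exp(0.9200 * 3.8100)
= 1 * exp(3.5052)
= 1 * 33.2881
= 33.2881

33.2881


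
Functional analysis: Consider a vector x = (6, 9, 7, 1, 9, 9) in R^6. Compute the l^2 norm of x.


The l^2 norm = (sum |x_i|^2)^(1/2)
Sum of 2th powers = 36 + 81 + 49 + 1 + 81 + 81 = 329
||x||_2 = (329)^(1/2) = 18.1384

18.1384


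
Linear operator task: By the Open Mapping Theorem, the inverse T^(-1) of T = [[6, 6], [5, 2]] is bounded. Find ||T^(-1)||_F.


det(T) = 6*2 - 6*5 = -18
T^(-1) = (1/-18) * [[2, -6], [-5, 6]] = [[-0.1111, 0.3333], [0.2778, -0.3333]]
||T^(-1)||_F^2 = (-0.1111)^2 + 0.3333^2 + 0.2778^2 + (-0.3333)^2 = 0.3117
||T^(-1)||_F = sqrt(0.3117) = 0.5583

0.5583


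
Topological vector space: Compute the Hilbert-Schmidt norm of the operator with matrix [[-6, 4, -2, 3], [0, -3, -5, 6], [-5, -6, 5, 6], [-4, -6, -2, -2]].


The Hilbert-Schmidt norm is sqrt(sum of squares of all entries).
Sum of squares = (-6)^2 + 4^2 + (-2)^2 + 3^2 + 0^2 + (-3)^2 + (-5)^2 + 6^2 + (-5)^2 + (-6)^2 + 5^2 + 6^2 + (-4)^2 + (-6)^2 + (-2)^2 + (-2)^2
= 36 + 16 + 4 + 9 + 0 + 9 + 25 + 36 + 25 + 36 + 25 + 36 + 16 + 36 + 4 + 4 = 317
||T||_HS = sqrt(317) = 17.8045

17.8045


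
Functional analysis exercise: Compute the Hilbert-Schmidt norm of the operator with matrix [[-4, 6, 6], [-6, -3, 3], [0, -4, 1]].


The Hilbert-Schmidt norm is sqrt(sum of squares of all entries).
Sum of squares = (-4)^2 + 6^2 + 6^2 + (-6)^2 + (-3)^2 + 3^2 + 0^2 + (-4)^2 + 1^2
= 16 + 36 + 36 + 36 + 9 + 9 + 0 + 16 + 1 = 159
||T||_HS = sqrt(159) = 12.6095

12.6095


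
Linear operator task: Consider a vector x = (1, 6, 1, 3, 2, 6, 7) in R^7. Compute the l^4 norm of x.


The l^4 norm = (sum |x_i|^4)^(1/4)
Sum of 4th powers = 1 + 1296 + 1 + 81 + 16 + 1296 + 2401 = 5092
||x||_4 = (5092)^(1/4) = 8.4474

8.4474


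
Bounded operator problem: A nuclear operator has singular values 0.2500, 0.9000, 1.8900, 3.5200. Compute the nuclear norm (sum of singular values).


The nuclear norm is the sum of all singular values.
||T||_1 = 0.2500 + 0.9000 + 1.8900 + 3.5200
= 6.5600

6.5600


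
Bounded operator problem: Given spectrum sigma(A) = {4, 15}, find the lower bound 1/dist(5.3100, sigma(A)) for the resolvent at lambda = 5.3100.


dist(5.3100, {4, 15}) = min(|5.3100 - 4|, |5.3100 - 15|)
= min(1.3100, 9.6900) = 1.3100
Resolvent bound = 1/1.3100 = 0.7634

0.7634


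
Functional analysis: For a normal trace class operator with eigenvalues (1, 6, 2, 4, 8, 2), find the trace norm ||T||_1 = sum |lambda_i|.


For a normal operator, singular values equal |eigenvalues|.
Trace norm = sum |lambda_i| = 1 + 6 + 2 + 4 + 8 + 2
= 23

23


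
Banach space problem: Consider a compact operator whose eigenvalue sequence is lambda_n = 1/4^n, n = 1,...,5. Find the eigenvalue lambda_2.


The eigenvalue formula gives lambda_2 = 1/4^2
= 1/16
= 0.0625

0.0625


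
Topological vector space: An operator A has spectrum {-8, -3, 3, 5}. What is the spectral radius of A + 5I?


Spectrum of A + 5I = {-3, 2, 8, 10}
Spectral radius = max |lambda| over the shifted spectrum
= max(3, 2, 8, 10) = 10

10


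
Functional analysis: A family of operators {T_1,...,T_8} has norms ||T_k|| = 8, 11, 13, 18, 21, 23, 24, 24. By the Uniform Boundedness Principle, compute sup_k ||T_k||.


By the Uniform Boundedness Principle, the supremum of norms is finite.
sup_k ||T_k|| = max(8, 11, 13, 18, 21, 23, 24, 24) = 24

24


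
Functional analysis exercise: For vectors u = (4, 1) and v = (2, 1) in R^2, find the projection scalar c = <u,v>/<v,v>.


Computing <u,v> = 4*2 + 1*1 = 9
Computing <v,v> = 2^2 + 1^2 = 5
Projection coefficient = 9/5 = 1.8000

1.8000


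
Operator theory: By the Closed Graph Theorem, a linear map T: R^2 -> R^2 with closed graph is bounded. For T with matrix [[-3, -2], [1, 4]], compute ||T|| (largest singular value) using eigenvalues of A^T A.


A^T A = [[10, 10], [10, 20]]
trace(A^T A) = 30, det(A^T A) = 100
discriminant = 30^2 - 4*100 = 500
Largest eigenvalue of A^T A = (trace + sqrt(disc))/2 = 26.1803
||T|| = sqrt(26.1803) = 5.1167

5.1167


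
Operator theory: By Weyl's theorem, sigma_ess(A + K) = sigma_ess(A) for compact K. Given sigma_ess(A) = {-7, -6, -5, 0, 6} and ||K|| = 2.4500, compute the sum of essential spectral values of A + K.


By Weyl's theorem, the essential spectrum is invariant under compact perturbations.
sigma_ess(A + K) = sigma_ess(A) = {-7, -6, -5, 0, 6}
Sum = -7 + -6 + -5 + 0 + 6 = -12

-12


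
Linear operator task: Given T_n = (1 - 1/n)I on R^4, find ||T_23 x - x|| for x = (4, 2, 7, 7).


T_23 x - x = (1 - 1/23)x - x = -x/23
||x|| = sqrt(118) = 10.8628
||T_23 x - x|| = ||x||/23 = 10.8628/23 = 0.4723

0.4723


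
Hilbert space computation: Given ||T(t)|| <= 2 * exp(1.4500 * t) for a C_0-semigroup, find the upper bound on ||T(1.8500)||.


||T(1.8500)|| <= 2 * exp(1.4500 * 1.8500)
= 2 * exp(2.6825)
= 2 * 14.6216
= 29.2432

29.2432


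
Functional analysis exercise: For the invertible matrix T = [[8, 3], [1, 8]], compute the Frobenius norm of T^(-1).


det(T) = 8*8 - 3*1 = 61
T^(-1) = (1/61) * [[8, -3], [-1, 8]] = [[0.1311, -0.0492], [-0.0164, 0.1311]]
||T^(-1)||_F^2 = 0.1311^2 + (-0.0492)^2 + (-0.0164)^2 + 0.1311^2 = 0.0371
||T^(-1)||_F = sqrt(0.0371) = 0.1926

0.1926


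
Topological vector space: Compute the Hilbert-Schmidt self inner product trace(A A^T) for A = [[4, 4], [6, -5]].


trace(A * A^T) = sum of squares of all entries
= 4^2 + 4^2 + 6^2 + (-5)^2
= 16 + 16 + 36 + 25
= 93

93


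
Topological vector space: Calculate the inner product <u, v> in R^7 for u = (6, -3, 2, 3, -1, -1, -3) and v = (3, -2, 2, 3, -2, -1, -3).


Computing the standard inner product <u, v> = sum u_i * v_i
= 6*3 + -3*-2 + 2*2 + 3*3 + -1*-2 + -1*-1 + -3*-3
= 18 + 6 + 4 + 9 + 2 + 1 + 9
= 49

49


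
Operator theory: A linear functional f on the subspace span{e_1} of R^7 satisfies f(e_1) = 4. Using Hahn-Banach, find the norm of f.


The norm of f is given by ||f|| = sup_{||x||=1} |f(x)|.
On span{e_1}, ||e_1|| = 1, so ||f|| = |f(e_1)| / ||e_1||
= |4| / 1 = 4.0000

4.0000


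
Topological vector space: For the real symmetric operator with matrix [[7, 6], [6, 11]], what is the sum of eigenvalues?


For a self-adjoint (symmetric) matrix, the eigenvalues are real.
The sum of eigenvalues equals the trace of the matrix.
trace = 7 + 11 = 18

18
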